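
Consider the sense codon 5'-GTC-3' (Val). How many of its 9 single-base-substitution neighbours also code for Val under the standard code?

3

Position 1: none → 0 synonymous.
Position 2: none → 0 synonymous.
Position 3: GTT, GTA, GTG → 3 synonymous.
Total: 0 + 0 + 3 = 3.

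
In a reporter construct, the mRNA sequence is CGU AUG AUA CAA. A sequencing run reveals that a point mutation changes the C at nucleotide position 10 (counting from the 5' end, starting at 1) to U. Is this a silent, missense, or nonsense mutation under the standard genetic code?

Position 10 falls in codon 4: CAA → Gln.
After the substitution the codon is UAA → Stop.
The new codon is a stop codon, so this is a nonsense mutation.

nonsense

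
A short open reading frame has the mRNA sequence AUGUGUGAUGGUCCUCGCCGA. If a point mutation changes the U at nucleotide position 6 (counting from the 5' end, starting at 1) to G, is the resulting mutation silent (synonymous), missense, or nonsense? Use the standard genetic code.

missense

Position 6 falls in codon 2: UGU → Cys.
After the substitution the codon is UGG → Trp.
Cys ≠ Trp, so this is a missense mutation.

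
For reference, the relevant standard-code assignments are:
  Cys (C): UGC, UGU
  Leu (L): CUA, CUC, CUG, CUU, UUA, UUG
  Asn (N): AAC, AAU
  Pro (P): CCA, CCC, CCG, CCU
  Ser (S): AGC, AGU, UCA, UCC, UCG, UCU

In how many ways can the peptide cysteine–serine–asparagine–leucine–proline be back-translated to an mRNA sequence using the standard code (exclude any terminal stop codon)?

576

Cys: 2 codons.
Ser: 6 codons.
Asn: 2 codons.
Leu: 6 codons.
Pro: 4 codons.
2 × 6 × 2 × 6 × 4 = 576.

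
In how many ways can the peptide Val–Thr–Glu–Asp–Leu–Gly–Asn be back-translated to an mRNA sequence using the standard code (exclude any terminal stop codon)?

3072

Val: 4 codons.
Thr: 4 codons.
Glu: 2 codons.
Asp: 2 codons.
Leu: 6 codons.
Gly: 4 codons.
Asn: 2 codons.
4 × 4 × 2 × 2 × 6 × 4 × 2 = 3072.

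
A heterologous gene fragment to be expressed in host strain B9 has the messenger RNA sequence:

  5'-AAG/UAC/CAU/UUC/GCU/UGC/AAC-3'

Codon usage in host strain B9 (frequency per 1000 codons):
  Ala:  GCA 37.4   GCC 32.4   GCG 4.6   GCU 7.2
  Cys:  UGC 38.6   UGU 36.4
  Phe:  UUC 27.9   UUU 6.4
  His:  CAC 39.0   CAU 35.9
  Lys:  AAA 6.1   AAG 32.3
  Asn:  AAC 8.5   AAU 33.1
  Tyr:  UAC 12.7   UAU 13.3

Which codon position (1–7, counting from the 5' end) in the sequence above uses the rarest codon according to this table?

Codon 1 AAG (Lys): 32.3 per 1000.
Codon 2 UAC (Tyr): 12.7 per 1000.
Codon 3 CAU (His): 35.9 per 1000.
Codon 4 UUC (Phe): 27.9 per 1000.
Codon 5 GCU (Ala): 7.2 per 1000.
Codon 6 UGC (Cys): 38.6 per 1000.
Codon 7 AAC (Asn): 8.5 per 1000.
Lowest frequency is 7.2 at codon 5.

5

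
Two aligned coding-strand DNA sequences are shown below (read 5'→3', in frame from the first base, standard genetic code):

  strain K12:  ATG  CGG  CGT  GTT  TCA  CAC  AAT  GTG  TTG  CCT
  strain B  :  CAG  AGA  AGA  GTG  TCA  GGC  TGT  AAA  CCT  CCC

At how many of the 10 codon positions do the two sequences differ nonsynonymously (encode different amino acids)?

5

Codon 1: ATG Met / CAG Gln — nonsynonymous.
Codon 2: CGG Arg / AGA Arg — synonymous.
Codon 3: CGT Arg / AGA Arg — synonymous.
Codon 4: GTT Val / GTG Val — synonymous.
Codon 5: TCA Ser / TCA Ser — identical.
Codon 6: CAC His / GGC Gly — nonsynonymous.
Codon 7: AAT Asn / TGT Cys — nonsynonymous.
Codon 8: GTG Val / AAA Lys — nonsynonymous.
Codon 9: TTG Leu / CCT Pro — nonsynonymous.
Codon 10: CCT Pro / CCC Pro — synonymous.
Nonsynonymous differences: 5.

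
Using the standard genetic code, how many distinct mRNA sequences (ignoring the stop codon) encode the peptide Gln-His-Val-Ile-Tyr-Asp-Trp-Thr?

Gln: 2 codons.
His: 2 codons.
Val: 4 codons.
Ile: 3 codons.
Tyr: 2 codons.
Asp: 2 codons.
Trp: 1 codon.
Thr: 4 codons.
2 × 2 × 4 × 3 × 2 × 2 × 1 × 4 = 768.

768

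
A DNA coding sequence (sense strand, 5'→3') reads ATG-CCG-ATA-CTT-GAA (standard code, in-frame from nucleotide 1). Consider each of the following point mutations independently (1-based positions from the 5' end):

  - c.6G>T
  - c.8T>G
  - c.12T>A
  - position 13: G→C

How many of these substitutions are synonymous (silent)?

Codon 2: CCG (Pro) → CCT (Pro) — synonymous.
Codon 3: ATA (Ile) → AGA (Arg) — missense.
Codon 4: CTT (Leu) → CTA (Leu) — synonymous.
Codon 5: GAA (Glu) → CAA (Gln) — missense.
Synonymous: 2 of 4.

2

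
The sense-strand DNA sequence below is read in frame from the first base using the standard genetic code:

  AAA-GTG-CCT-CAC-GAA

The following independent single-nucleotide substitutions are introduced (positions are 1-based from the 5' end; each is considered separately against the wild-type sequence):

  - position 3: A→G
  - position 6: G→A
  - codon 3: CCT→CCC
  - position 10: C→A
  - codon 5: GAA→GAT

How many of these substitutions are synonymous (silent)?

Codon 1: AAA (Lys) → AAG (Lys) — synonymous.
Codon 2: GTG (Val) → GTA (Val) — synonymous.
Codon 3: CCT (Pro) → CCC (Pro) — synonymous.
Codon 4: CAC (His) → AAC (Asn) — missense.
Codon 5: GAA (Glu) → GAT (Asp) — missense.
Synonymous: 3 of 5.

3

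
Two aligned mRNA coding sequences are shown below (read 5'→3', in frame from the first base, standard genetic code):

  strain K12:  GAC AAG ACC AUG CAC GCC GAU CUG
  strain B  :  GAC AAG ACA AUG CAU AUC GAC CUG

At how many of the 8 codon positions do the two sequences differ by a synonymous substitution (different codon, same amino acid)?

3

Codon 1: GAC Asp / GAC Asp — identical.
Codon 2: AAG Lys / AAG Lys — identical.
Codon 3: ACC Thr / ACA Thr — synonymous.
Codon 4: AUG Met / AUG Met — identical.
Codon 5: CAC His / CAU His — synonymous.
Codon 6: GCC Ala / AUC Ile — nonsynonymous.
Codon 7: GAU Asp / GAC Asp — synonymous.
Codon 8: CUG Leu / CUG Leu — identical.
Synonymous differences: 3.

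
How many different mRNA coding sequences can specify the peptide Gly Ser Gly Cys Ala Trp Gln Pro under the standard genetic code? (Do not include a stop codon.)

6144

Gly: 4 codons.
Ser: 6 codons.
Gly: 4 codons.
Cys: 2 codons.
Ala: 4 codons.
Trp: 1 codon.
Gln: 2 codons.
Pro: 4 codons.
4 × 6 × 4 × 2 × 4 × 1 × 2 × 4 = 6144.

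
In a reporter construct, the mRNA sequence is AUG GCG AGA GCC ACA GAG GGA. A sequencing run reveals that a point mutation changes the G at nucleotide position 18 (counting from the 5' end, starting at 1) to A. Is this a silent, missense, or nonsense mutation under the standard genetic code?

Position 18 falls in codon 6: GAG → Glu.
After the substitution the codon is GAA → Glu.
Both encode Glu, so the change is synonymous.

silent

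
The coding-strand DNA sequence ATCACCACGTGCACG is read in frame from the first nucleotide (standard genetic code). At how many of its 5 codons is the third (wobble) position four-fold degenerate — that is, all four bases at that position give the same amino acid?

Codon 1 ATC (Ile): third position 3-fold.
Codon 2 ACC (Thr): third position 4-fold.
Codon 3 ACG (Thr): third position 4-fold.
Codon 4 TGC (Cys): third position 2-fold.
Codon 5 ACG (Thr): third position 4-fold.
Four-fold degenerate third positions: 3.

3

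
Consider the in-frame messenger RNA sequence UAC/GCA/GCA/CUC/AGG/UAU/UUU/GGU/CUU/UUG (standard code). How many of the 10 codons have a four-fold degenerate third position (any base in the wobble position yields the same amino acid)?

5

Codon 1 UAC (Tyr): third position 2-fold.
Codon 2 GCA (Ala): third position 4-fold.
Codon 3 GCA (Ala): third position 4-fold.
Codon 4 CUC (Leu): third position 4-fold.
Codon 5 AGG (Arg): third position 2-fold.
Codon 6 UAU (Tyr): third position 2-fold.
Codon 7 UUU (Phe): third position 2-fold.
Codon 8 GGU (Gly): third position 4-fold.
Codon 9 CUU (Leu): third position 4-fold.
Codon 10 UUG (Leu): third position 2-fold.
Four-fold degenerate third positions: 5.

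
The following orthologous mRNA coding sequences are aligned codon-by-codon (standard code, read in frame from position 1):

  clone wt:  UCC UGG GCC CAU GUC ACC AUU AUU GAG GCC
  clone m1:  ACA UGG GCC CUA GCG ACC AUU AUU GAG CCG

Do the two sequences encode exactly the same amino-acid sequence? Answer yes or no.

no

Codon 1: UCC Ser / ACA Thr — nonsynonymous.
Codon 2: UGG Trp / UGG Trp — identical.
Codon 3: GCC Ala / GCC Ala — identical.
Codon 4: CAU His / CUA Leu — nonsynonymous.
Codon 5: GUC Val / GCG Ala — nonsynonymous.
Codon 6: ACC Thr / ACC Thr — identical.
Codon 7: AUU Ile / AUU Ile — identical.
Codon 8: AUU Ile / AUU Ile — identical.
Codon 9: GAG Glu / GAG Glu — identical.
Codon 10: GCC Ala / CCG Pro — nonsynonymous.
Nonsynonymous differences: 4 → different protein.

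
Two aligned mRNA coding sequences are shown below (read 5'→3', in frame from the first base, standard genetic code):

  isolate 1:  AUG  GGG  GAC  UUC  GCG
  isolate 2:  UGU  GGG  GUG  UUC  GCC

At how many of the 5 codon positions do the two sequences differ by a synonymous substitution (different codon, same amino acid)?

1

Codon 1: AUG Met / UGU Cys — nonsynonymous.
Codon 2: GGG Gly / GGG Gly — identical.
Codon 3: GAC Asp / GUG Val — nonsynonymous.
Codon 4: UUC Phe / UUC Phe — identical.
Codon 5: GCG Ala / GCC Ala — synonymous.
Synonymous differences: 1.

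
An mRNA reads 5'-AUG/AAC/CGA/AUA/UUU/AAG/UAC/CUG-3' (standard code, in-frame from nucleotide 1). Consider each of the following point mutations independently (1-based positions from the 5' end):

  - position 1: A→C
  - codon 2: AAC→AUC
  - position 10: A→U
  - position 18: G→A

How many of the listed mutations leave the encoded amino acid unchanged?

Codon 1: AUG (Met) → CUG (Leu) — missense.
Codon 2: AAC (Asn) → AUC (Ile) — missense.
Codon 4: AUA (Ile) → UUA (Leu) — missense.
Codon 6: AAG (Lys) → AAA (Lys) — synonymous.
Synonymous: 1 of 4.

1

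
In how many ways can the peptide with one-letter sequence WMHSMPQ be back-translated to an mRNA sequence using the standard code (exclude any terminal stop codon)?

96

Trp: 1 codon.
Met: 1 codon.
His: 2 codons.
Ser: 6 codons.
Met: 1 codon.
Pro: 4 codons.
Gln: 2 codons.
1 × 1 × 2 × 6 × 1 × 4 × 2 = 96.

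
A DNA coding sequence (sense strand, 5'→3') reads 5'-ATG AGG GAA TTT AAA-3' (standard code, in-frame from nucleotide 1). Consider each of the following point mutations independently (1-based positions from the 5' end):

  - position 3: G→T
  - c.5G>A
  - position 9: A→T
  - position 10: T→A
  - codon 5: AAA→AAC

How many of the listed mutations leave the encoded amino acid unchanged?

Codon 1: ATG (Met) → ATT (Ile) — missense.
Codon 2: AGG (Arg) → AAG (Lys) — missense.
Codon 3: GAA (Glu) → GAT (Asp) — missense.
Codon 4: TTT (Phe) → ATT (Ile) — missense.
Codon 5: AAA (Lys) → AAC (Asn) — missense.
Synonymous: 0 of 5.

0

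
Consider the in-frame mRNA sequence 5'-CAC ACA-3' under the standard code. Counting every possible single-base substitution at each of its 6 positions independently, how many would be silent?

Codon 1 (CAC, His): 1 synonymous substitution.
Codon 2 (ACA, Thr): 3 synonymous substitutions.
Total: 1 + 3 = 4.

4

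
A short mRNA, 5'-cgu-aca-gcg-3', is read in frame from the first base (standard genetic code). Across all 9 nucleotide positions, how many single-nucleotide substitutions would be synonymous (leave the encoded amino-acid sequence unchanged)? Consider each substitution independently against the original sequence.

9

Codon 1 (CGU, Arg): 3 synonymous substitutions.
Codon 2 (ACA, Thr): 3 synonymous substitutions.
Codon 3 (GCG, Ala): 3 synonymous substitutions.
Total: 3 + 3 + 3 = 9.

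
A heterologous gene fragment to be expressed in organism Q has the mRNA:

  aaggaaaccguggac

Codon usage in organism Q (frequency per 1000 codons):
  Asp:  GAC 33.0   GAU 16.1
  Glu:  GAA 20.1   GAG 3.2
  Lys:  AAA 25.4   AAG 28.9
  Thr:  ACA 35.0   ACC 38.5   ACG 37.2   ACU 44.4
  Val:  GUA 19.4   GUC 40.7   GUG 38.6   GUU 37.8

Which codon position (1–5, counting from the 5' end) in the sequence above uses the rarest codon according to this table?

Codon 1 AAG (Lys): 28.9 per 1000.
Codon 2 GAA (Glu): 20.1 per 1000.
Codon 3 ACC (Thr): 38.5 per 1000.
Codon 4 GUG (Val): 38.6 per 1000.
Codon 5 GAC (Asp): 33.0 per 1000.
Lowest frequency is 20.1 at codon 2.

2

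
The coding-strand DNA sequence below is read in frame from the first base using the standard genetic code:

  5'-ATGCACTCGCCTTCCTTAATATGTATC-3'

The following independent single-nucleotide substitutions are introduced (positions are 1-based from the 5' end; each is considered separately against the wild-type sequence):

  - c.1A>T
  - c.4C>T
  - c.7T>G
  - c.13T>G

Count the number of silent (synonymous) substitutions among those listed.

Codon 1: ATG (Met) → TTG (Leu) — missense.
Codon 2: CAC (His) → TAC (Tyr) — missense.
Codon 3: TCG (Ser) → GCG (Ala) — missense.
Codon 5: TCC (Ser) → GCC (Ala) — missense.
Synonymous: 0 of 4.

0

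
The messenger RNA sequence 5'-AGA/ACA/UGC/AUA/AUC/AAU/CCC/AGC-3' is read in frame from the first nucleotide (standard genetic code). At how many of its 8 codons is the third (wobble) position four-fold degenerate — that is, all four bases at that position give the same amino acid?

Codon 1 AGA (Arg): third position 2-fold.
Codon 2 ACA (Thr): third position 4-fold.
Codon 3 UGC (Cys): third position 2-fold.
Codon 4 AUA (Ile): third position 3-fold.
Codon 5 AUC (Ile): third position 3-fold.
Codon 6 AAU (Asn): third position 2-fold.
Codon 7 CCC (Pro): third position 4-fold.
Codon 8 AGC (Ser): third position 2-fold.
Four-fold degenerate third positions: 2.

2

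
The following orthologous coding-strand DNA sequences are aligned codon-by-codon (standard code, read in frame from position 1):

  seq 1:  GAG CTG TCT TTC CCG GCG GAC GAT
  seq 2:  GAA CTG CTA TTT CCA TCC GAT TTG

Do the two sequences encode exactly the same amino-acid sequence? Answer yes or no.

Codon 1: GAG Glu / GAA Glu — synonymous.
Codon 2: CTG Leu / CTG Leu — identical.
Codon 3: TCT Ser / CTA Leu — nonsynonymous.
Codon 4: TTC Phe / TTT Phe — synonymous.
Codon 5: CCG Pro / CCA Pro — synonymous.
Codon 6: GCG Ala / TCC Ser — nonsynonymous.
Codon 7: GAC Asp / GAT Asp — synonymous.
Codon 8: GAT Asp / TTG Leu — nonsynonymous.
Nonsynonymous differences: 3 → different protein.

no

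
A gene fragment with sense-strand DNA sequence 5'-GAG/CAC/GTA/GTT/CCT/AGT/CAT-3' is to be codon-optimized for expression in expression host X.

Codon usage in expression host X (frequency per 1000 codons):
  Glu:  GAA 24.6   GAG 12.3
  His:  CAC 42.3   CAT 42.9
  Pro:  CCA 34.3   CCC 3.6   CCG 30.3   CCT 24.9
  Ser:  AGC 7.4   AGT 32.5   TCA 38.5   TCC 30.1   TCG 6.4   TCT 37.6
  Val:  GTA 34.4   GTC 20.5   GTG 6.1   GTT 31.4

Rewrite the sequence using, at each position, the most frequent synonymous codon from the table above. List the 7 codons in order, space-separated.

GAA CAT GTA GTA CCA TCA CAT

Codon 1 (Glu): best is GAA at 24.6.
Codon 2 (His): best is CAT at 42.9.
Codon 3 (Val): best is GTA at 34.4.
Codon 4 (Val): best is GTA at 34.4.
Codon 5 (Pro): best is CCA at 34.3.
Codon 6 (Ser): best is TCA at 38.5.
Codon 7 (His): best is CAT at 42.9.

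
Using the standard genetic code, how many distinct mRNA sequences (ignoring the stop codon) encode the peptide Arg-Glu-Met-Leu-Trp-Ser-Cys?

864

Arg: 6 codons.
Glu: 2 codons.
Met: 1 codon.
Leu: 6 codons.
Trp: 1 codon.
Ser: 6 codons.
Cys: 2 codons.
6 × 2 × 1 × 6 × 1 × 6 × 2 = 864.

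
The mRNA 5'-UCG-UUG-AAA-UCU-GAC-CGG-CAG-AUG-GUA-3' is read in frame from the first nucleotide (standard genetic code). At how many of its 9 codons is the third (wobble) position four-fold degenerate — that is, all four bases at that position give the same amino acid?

Codon 1 UCG (Ser): third position 4-fold.
Codon 2 UUG (Leu): third position 2-fold.
Codon 3 AAA (Lys): third position 2-fold.
Codon 4 UCU (Ser): third position 4-fold.
Codon 5 GAC (Asp): third position 2-fold.
Codon 6 CGG (Arg): third position 4-fold.
Codon 7 CAG (Gln): third position 2-fold.
Codon 8 AUG (Met): third position 1-fold.
Codon 9 GUA (Val): third position 4-fold.
Four-fold degenerate third positions: 4.

4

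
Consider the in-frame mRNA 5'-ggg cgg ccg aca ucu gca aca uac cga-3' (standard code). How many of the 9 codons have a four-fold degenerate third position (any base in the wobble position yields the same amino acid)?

8

Codon 1 GGG (Gly): third position 4-fold.
Codon 2 CGG (Arg): third position 4-fold.
Codon 3 CCG (Pro): third position 4-fold.
Codon 4 ACA (Thr): third position 4-fold.
Codon 5 UCU (Ser): third position 4-fold.
Codon 6 GCA (Ala): third position 4-fold.
Codon 7 ACA (Thr): third position 4-fold.
Codon 8 UAC (Tyr): third position 2-fold.
Codon 9 CGA (Arg): third position 4-fold.
Four-fold degenerate third positions: 8.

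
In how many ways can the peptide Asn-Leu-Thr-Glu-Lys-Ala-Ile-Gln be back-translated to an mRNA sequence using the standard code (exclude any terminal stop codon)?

4608

Asn: 2 codons.
Leu: 6 codons.
Thr: 4 codons.
Glu: 2 codons.
Lys: 2 codons.
Ala: 4 codons.
Ile: 3 codons.
Gln: 2 codons.
2 × 6 × 4 × 2 × 2 × 4 × 3 × 2 = 4608.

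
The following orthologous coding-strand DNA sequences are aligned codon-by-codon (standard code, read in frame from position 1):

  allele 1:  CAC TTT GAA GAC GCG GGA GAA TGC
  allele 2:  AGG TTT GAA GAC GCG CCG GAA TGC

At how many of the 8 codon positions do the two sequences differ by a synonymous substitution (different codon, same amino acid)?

Codon 1: CAC His / AGG Arg — nonsynonymous.
Codon 2: TTT Phe / TTT Phe — identical.
Codon 3: GAA Glu / GAA Glu — identical.
Codon 4: GAC Asp / GAC Asp — identical.
Codon 5: GCG Ala / GCG Ala — identical.
Codon 6: GGA Gly / CCG Pro — nonsynonymous.
Codon 7: GAA Glu / GAA Glu — identical.
Codon 8: TGC Cys / TGC Cys — identical.
Synonymous differences: 0.

0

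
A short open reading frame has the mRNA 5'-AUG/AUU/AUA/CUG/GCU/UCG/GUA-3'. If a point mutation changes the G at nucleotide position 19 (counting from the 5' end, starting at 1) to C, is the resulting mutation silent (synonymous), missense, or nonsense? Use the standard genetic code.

Position 19 falls in codon 7: GUA → Val.
After the substitution the codon is CUA → Leu.
Val ≠ Leu, so this is a missense mutation.

missense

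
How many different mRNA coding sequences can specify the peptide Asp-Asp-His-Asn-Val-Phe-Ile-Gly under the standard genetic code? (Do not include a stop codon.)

Asp: 2 codons.
Asp: 2 codons.
His: 2 codons.
Asn: 2 codons.
Val: 4 codons.
Phe: 2 codons.
Ile: 3 codons.
Gly: 4 codons.
2 × 2 × 2 × 2 × 4 × 2 × 3 × 4 = 1536.

1536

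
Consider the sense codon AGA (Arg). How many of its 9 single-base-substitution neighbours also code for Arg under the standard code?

Position 1: CGA → 1 synonymous.
Position 2: none → 0 synonymous.
Position 3: AGG → 1 synonymous.
Total: 1 + 0 + 1 = 2.

2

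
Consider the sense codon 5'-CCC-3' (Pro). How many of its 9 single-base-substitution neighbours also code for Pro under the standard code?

Position 1: none → 0 synonymous.
Position 2: none → 0 synonymous.
Position 3: CCU, CCA, CCG → 3 synonymous.
Total: 0 + 0 + 3 = 3.

3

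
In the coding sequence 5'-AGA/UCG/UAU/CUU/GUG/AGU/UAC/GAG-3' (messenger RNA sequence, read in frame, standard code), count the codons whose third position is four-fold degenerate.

Codon 1 AGA (Arg): third position 2-fold.
Codon 2 UCG (Ser): third position 4-fold.
Codon 3 UAU (Tyr): third position 2-fold.
Codon 4 CUU (Leu): third position 4-fold.
Codon 5 GUG (Val): third position 4-fold.
Codon 6 AGU (Ser): third position 2-fold.
Codon 7 UAC (Tyr): third position 2-fold.
Codon 8 GAG (Glu): third position 2-fold.
Four-fold degenerate third positions: 3.

3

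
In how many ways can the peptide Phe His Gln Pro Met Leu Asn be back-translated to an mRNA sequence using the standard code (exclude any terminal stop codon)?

384

Phe: 2 codons.
His: 2 codons.
Gln: 2 codons.
Pro: 4 codons.
Met: 1 codon.
Leu: 6 codons.
Asn: 2 codons.
2 × 2 × 2 × 4 × 1 × 6 × 2 = 384.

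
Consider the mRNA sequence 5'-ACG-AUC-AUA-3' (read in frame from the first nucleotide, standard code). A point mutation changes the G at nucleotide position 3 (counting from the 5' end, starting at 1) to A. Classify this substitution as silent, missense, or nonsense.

silent

Position 3 falls in codon 1: ACG → Thr.
After the substitution the codon is ACA → Thr.
Both encode Thr, so the change is synonymous.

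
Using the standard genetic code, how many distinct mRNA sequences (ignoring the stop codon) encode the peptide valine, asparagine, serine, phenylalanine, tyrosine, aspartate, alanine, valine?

Val: 4 codons.
Asn: 2 codons.
Ser: 6 codons.
Phe: 2 codons.
Tyr: 2 codons.
Asp: 2 codons.
Ala: 4 codons.
Val: 4 codons.
4 × 2 × 6 × 2 × 2 × 2 × 4 × 4 = 6144.

6144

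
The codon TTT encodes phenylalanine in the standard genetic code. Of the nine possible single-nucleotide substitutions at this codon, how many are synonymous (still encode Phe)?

1

Position 1: none → 0 synonymous.
Position 2: none → 0 synonymous.
Position 3: TTC → 1 synonymous.
Total: 0 + 0 + 1 = 1.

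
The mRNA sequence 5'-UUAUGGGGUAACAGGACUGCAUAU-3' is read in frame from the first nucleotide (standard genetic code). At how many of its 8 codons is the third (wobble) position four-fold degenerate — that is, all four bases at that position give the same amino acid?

3

Codon 1 UUA (Leu): third position 2-fold.
Codon 2 UGG (Trp): third position 1-fold.
Codon 3 GGU (Gly): third position 4-fold.
Codon 4 AAC (Asn): third position 2-fold.
Codon 5 AGG (Arg): third position 2-fold.
Codon 6 ACU (Thr): third position 4-fold.
Codon 7 GCA (Ala): third position 4-fold.
Codon 8 UAU (Tyr): third position 2-fold.
Four-fold degenerate third positions: 3.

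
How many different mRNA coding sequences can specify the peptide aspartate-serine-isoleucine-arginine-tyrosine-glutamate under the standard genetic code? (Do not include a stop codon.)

Asp: 2 codons.
Ser: 6 codons.
Ile: 3 codons.
Arg: 6 codons.
Tyr: 2 codons.
Glu: 2 codons.
2 × 6 × 3 × 6 × 2 × 2 = 864.

864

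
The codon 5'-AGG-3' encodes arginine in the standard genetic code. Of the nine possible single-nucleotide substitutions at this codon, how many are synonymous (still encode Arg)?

2

Position 1: CGG → 1 synonymous.
Position 2: none → 0 synonymous.
Position 3: AGA → 1 synonymous.
Total: 1 + 0 + 1 = 2.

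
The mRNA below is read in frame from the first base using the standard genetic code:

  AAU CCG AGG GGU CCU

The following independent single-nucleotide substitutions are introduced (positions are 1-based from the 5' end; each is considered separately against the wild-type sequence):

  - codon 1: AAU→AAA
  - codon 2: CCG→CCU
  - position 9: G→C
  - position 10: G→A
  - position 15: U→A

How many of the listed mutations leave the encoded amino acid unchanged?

2

Codon 1: AAU (Asn) → AAA (Lys) — missense.
Codon 2: CCG (Pro) → CCU (Pro) — synonymous.
Codon 3: AGG (Arg) → AGC (Ser) — missense.
Codon 4: GGU (Gly) → AGU (Ser) — missense.
Codon 5: CCU (Pro) → CCA (Pro) — synonymous.
Synonymous: 2 of 5.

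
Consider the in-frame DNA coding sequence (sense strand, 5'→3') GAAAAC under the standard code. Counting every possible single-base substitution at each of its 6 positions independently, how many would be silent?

2

Codon 1 (GAA, Glu): 1 synonymous substitution.
Codon 2 (AAC, Asn): 1 synonymous substitution.
Total: 1 + 1 = 2.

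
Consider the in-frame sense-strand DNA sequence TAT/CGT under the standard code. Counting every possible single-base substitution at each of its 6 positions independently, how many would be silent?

Codon 1 (TAT, Tyr): 1 synonymous substitution.
Codon 2 (CGT, Arg): 3 synonymous substitutions.
Total: 1 + 3 = 4.

4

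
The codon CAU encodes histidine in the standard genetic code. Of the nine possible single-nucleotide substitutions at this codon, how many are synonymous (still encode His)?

Position 1: none → 0 synonymous.
Position 2: none → 0 synonymous.
Position 3: CAC → 1 synonymous.
Total: 0 + 0 + 1 = 1.

1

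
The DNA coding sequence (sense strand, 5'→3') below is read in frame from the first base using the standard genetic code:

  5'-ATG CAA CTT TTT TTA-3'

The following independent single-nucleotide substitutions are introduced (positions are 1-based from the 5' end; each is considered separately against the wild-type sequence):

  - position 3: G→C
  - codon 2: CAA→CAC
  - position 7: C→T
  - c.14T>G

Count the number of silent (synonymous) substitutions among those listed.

0

Codon 1: ATG (Met) → ATC (Ile) — missense.
Codon 2: CAA (Gln) → CAC (His) — missense.
Codon 3: CTT (Leu) → TTT (Phe) — missense.
Codon 5: TTA (Leu) → TGA (Stop) — nonsense.
Synonymous: 0 of 4.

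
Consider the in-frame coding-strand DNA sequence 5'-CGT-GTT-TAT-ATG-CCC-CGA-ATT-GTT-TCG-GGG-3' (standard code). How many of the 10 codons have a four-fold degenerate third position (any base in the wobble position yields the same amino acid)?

7

Codon 1 CGT (Arg): third position 4-fold.
Codon 2 GTT (Val): third position 4-fold.
Codon 3 TAT (Tyr): third position 2-fold.
Codon 4 ATG (Met): third position 1-fold.
Codon 5 CCC (Pro): third position 4-fold.
Codon 6 CGA (Arg): third position 4-fold.
Codon 7 ATT (Ile): third position 3-fold.
Codon 8 GTT (Val): third position 4-fold.
Codon 9 TCG (Ser): third position 4-fold.
Codon 10 GGG (Gly): third position 4-fold.
Four-fold degenerate third positions: 7.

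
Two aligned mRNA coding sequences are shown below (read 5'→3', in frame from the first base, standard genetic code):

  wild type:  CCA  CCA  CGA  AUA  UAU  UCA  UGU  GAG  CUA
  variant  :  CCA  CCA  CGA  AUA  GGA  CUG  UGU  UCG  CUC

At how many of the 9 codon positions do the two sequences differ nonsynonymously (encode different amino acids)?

3

Codon 1: CCA Pro / CCA Pro — identical.
Codon 2: CCA Pro / CCA Pro — identical.
Codon 3: CGA Arg / CGA Arg — identical.
Codon 4: AUA Ile / AUA Ile — identical.
Codon 5: UAU Tyr / GGA Gly — nonsynonymous.
Codon 6: UCA Ser / CUG Leu — nonsynonymous.
Codon 7: UGU Cys / UGU Cys — identical.
Codon 8: GAG Glu / UCG Ser — nonsynonymous.
Codon 9: CUA Leu / CUC Leu — synonymous.
Nonsynonymous differences: 3.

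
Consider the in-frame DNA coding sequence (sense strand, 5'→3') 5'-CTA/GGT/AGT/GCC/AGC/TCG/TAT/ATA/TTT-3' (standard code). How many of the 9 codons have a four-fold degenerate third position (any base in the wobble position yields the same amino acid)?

4

Codon 1 CTA (Leu): third position 4-fold.
Codon 2 GGT (Gly): third position 4-fold.
Codon 3 AGT (Ser): third position 2-fold.
Codon 4 GCC (Ala): third position 4-fold.
Codon 5 AGC (Ser): third position 2-fold.
Codon 6 TCG (Ser): third position 4-fold.
Codon 7 TAT (Tyr): third position 2-fold.
Codon 8 ATA (Ile): third position 3-fold.
Codon 9 TTT (Phe): third position 2-fold.
Four-fold degenerate third positions: 4.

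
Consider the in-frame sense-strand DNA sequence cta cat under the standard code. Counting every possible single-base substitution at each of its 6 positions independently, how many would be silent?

Codon 1 (CTA, Leu): 4 synonymous substitutions.
Codon 2 (CAT, His): 1 synonymous substitution.
Total: 4 + 1 = 5.

5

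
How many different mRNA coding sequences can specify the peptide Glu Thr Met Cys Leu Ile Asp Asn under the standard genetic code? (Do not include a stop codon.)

1152

Glu: 2 codons.
Thr: 4 codons.
Met: 1 codon.
Cys: 2 codons.
Leu: 6 codons.
Ile: 3 codons.
Asp: 2 codons.
Asn: 2 codons.
2 × 4 × 1 × 2 × 6 × 3 × 2 × 2 = 1152.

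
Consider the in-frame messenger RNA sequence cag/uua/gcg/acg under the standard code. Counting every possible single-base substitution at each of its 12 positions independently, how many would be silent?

9

Codon 1 (CAG, Gln): 1 synonymous substitution.
Codon 2 (UUA, Leu): 2 synonymous substitutions.
Codon 3 (GCG, Ala): 3 synonymous substitutions.
Codon 4 (ACG, Thr): 3 synonymous substitutions.
Total: 1 + 2 + 3 + 3 = 9.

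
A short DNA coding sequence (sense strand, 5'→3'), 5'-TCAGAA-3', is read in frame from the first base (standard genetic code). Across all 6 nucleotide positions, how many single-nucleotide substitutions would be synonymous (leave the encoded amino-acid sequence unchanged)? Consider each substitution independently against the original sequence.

Codon 1 (TCA, Ser): 3 synonymous substitutions.
Codon 2 (GAA, Glu): 1 synonymous substitution.
Total: 3 + 1 = 4.

4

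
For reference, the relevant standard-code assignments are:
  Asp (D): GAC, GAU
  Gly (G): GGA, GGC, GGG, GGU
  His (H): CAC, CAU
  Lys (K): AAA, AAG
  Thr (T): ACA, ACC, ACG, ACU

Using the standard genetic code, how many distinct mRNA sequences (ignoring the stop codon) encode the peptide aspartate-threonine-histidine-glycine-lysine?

128

Asp: 2 codons.
Thr: 4 codons.
His: 2 codons.
Gly: 4 codons.
Lys: 2 codons.
2 × 4 × 2 × 4 × 2 = 128.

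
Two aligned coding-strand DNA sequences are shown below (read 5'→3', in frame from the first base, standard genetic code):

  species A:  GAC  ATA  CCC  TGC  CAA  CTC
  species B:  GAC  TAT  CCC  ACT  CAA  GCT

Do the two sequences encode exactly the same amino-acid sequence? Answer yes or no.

Codon 1: GAC Asp / GAC Asp — identical.
Codon 2: ATA Ile / TAT Tyr — nonsynonymous.
Codon 3: CCC Pro / CCC Pro — identical.
Codon 4: TGC Cys / ACT Thr — nonsynonymous.
Codon 5: CAA Gln / CAA Gln — identical.
Codon 6: CTC Leu / GCT Ala — nonsynonymous.
Nonsynonymous differences: 3 → different protein.

no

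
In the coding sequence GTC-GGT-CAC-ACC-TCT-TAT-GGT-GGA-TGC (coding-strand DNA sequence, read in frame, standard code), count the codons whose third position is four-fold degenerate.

6

Codon 1 GTC (Val): third position 4-fold.
Codon 2 GGT (Gly): third position 4-fold.
Codon 3 CAC (His): third position 2-fold.
Codon 4 ACC (Thr): third position 4-fold.
Codon 5 TCT (Ser): third position 4-fold.
Codon 6 TAT (Tyr): third position 2-fold.
Codon 7 GGT (Gly): third position 4-fold.
Codon 8 GGA (Gly): third position 4-fold.
Codon 9 TGC (Cys): third position 2-fold.
Four-fold degenerate third positions: 6.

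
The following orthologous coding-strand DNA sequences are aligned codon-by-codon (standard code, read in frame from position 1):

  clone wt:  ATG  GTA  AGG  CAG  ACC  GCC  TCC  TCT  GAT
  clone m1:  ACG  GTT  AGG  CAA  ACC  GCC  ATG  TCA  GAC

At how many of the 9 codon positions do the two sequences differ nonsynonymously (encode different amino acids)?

Codon 1: ATG Met / ACG Thr — nonsynonymous.
Codon 2: GTA Val / GTT Val — synonymous.
Codon 3: AGG Arg / AGG Arg — identical.
Codon 4: CAG Gln / CAA Gln — synonymous.
Codon 5: ACC Thr / ACC Thr — identical.
Codon 6: GCC Ala / GCC Ala — identical.
Codon 7: TCC Ser / ATG Met — nonsynonymous.
Codon 8: TCT Ser / TCA Ser — synonymous.
Codon 9: GAT Asp / GAC Asp — synonymous.
Nonsynonymous differences: 2.

2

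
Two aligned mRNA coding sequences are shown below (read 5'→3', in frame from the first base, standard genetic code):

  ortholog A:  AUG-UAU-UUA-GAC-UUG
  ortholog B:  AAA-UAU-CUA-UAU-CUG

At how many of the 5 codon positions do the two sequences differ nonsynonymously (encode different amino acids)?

2

Codon 1: AUG Met / AAA Lys — nonsynonymous.
Codon 2: UAU Tyr / UAU Tyr — identical.
Codon 3: UUA Leu / CUA Leu — synonymous.
Codon 4: GAC Asp / UAU Tyr — nonsynonymous.
Codon 5: UUG Leu / CUG Leu — synonymous.
Nonsynonymous differences: 2.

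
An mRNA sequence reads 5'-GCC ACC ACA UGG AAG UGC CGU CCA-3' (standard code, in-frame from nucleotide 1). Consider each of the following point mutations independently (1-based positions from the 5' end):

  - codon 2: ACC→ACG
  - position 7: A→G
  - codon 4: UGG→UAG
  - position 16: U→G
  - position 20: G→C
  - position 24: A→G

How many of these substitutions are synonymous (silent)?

Codon 2: ACC (Thr) → ACG (Thr) — synonymous.
Codon 3: ACA (Thr) → GCA (Ala) — missense.
Codon 4: UGG (Trp) → UAG (Stop) — nonsense.
Codon 6: UGC (Cys) → GGC (Gly) — missense.
Codon 7: CGU (Arg) → CCU (Pro) — missense.
Codon 8: CCA (Pro) → CCG (Pro) — synonymous.
Synonymous: 2 of 6.

2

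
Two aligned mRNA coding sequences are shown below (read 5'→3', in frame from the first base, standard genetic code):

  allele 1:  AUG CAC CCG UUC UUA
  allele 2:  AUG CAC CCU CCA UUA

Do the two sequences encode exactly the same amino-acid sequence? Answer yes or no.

no

Codon 1: AUG Met / AUG Met — identical.
Codon 2: CAC His / CAC His — identical.
Codon 3: CCG Pro / CCU Pro — synonymous.
Codon 4: UUC Phe / CCA Pro — nonsynonymous.
Codon 5: UUA Leu / UUA Leu — identical.
Nonsynonymous differences: 1 → different protein.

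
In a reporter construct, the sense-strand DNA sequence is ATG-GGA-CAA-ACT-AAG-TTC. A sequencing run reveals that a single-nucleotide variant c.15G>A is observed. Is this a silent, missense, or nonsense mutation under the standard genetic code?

Position 15 falls in codon 5: AAG → Lys.
After the substitution the codon is AAA → Lys.
Both encode Lys, so the change is synonymous.

silent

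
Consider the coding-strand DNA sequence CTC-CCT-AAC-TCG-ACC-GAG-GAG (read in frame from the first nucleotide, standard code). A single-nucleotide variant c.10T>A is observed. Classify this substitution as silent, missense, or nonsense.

Position 10 falls in codon 4: TCG → Ser.
After the substitution the codon is ACG → Thr.
Ser ≠ Thr, so this is a missense mutation.

missense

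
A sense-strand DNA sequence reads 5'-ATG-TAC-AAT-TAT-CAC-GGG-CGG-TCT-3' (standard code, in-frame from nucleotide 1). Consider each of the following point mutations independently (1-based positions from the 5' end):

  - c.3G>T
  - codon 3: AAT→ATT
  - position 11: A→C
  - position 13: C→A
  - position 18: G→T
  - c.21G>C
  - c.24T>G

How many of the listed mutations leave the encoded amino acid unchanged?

Codon 1: ATG (Met) → ATT (Ile) — missense.
Codon 3: AAT (Asn) → ATT (Ile) — missense.
Codon 4: TAT (Tyr) → TCT (Ser) — missense.
Codon 5: CAC (His) → AAC (Asn) — missense.
Codon 6: GGG (Gly) → GGT (Gly) — synonymous.
Codon 7: CGG (Arg) → CGC (Arg) — synonymous.
Codon 8: TCT (Ser) → TCG (Ser) — synonymous.
Synonymous: 3 of 7.

3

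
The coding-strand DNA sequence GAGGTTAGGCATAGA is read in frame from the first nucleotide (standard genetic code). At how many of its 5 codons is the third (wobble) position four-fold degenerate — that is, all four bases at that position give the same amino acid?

Codon 1 GAG (Glu): third position 2-fold.
Codon 2 GTT (Val): third position 4-fold.
Codon 3 AGG (Arg): third position 2-fold.
Codon 4 CAT (His): third position 2-fold.
Codon 5 AGA (Arg): third position 2-fold.
Four-fold degenerate third positions: 1.

1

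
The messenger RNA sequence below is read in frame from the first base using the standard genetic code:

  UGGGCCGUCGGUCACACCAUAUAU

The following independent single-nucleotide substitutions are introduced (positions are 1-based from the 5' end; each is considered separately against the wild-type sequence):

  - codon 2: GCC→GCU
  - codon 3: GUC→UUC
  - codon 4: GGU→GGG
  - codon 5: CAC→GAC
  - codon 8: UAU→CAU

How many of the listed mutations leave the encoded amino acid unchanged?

Codon 2: GCC (Ala) → GCU (Ala) — synonymous.
Codon 3: GUC (Val) → UUC (Phe) — missense.
Codon 4: GGU (Gly) → GGG (Gly) — synonymous.
Codon 5: CAC (His) → GAC (Asp) — missense.
Codon 8: UAU (Tyr) → CAU (His) — missense.
Synonymous: 2 of 5.

2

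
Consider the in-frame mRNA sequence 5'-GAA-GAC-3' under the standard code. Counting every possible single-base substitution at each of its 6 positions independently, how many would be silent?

Codon 1 (GAA, Glu): 1 synonymous substitution.
Codon 2 (GAC, Asp): 1 synonymous substitution.
Total: 1 + 1 = 2.

2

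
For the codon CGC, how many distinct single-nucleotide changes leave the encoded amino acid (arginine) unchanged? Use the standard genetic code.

3

Position 1: none → 0 synonymous.
Position 2: none → 0 synonymous.
Position 3: CGU, CGA, CGG → 3 synonymous.
Total: 0 + 0 + 3 = 3.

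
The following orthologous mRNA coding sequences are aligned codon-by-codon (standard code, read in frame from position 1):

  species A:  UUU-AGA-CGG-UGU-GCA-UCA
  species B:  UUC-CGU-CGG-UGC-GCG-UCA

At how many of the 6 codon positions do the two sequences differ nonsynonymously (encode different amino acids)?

0

Codon 1: UUU Phe / UUC Phe — synonymous.
Codon 2: AGA Arg / CGU Arg — synonymous.
Codon 3: CGG Arg / CGG Arg — identical.
Codon 4: UGU Cys / UGC Cys — synonymous.
Codon 5: GCA Ala / GCG Ala — synonymous.
Codon 6: UCA Ser / UCA Ser — identical.
Nonsynonymous differences: 0.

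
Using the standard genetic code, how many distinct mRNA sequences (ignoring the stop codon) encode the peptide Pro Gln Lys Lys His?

64

Pro: 4 codons.
Gln: 2 codons.
Lys: 2 codons.
Lys: 2 codons.
His: 2 codons.
4 × 2 × 2 × 2 × 2 = 64.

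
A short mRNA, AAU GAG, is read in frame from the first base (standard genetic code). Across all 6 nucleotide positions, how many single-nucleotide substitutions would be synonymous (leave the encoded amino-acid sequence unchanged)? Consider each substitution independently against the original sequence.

Codon 1 (AAU, Asn): 1 synonymous substitution.
Codon 2 (GAG, Glu): 1 synonymous substitution.
Total: 1 + 1 = 2.

2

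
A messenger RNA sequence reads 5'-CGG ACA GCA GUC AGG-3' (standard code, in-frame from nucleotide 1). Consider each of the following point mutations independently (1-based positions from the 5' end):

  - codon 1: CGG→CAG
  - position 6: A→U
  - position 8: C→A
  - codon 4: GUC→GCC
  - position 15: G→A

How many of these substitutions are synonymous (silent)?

Codon 1: CGG (Arg) → CAG (Gln) — missense.
Codon 2: ACA (Thr) → ACU (Thr) — synonymous.
Codon 3: GCA (Ala) → GAA (Glu) — missense.
Codon 4: GUC (Val) → GCC (Ala) — missense.
Codon 5: AGG (Arg) → AGA (Arg) — synonymous.
Synonymous: 2 of 5.

2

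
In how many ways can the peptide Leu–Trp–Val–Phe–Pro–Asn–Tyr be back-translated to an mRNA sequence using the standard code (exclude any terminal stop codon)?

768

Leu: 6 codons.
Trp: 1 codon.
Val: 4 codons.
Phe: 2 codons.
Pro: 4 codons.
Asn: 2 codons.
Tyr: 2 codons.
6 × 1 × 4 × 2 × 4 × 2 × 2 = 768.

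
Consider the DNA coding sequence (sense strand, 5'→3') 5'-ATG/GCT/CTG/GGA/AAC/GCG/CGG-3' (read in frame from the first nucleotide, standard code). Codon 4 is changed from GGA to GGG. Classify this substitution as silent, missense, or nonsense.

silent

Position 12 falls in codon 4: GGA → Gly.
After the substitution the codon is GGG → Gly.
Both encode Gly, so the change is synonymous.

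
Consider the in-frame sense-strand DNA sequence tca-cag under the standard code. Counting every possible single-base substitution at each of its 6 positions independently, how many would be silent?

Codon 1 (TCA, Ser): 3 synonymous substitutions.
Codon 2 (CAG, Gln): 1 synonymous substitution.
Total: 3 + 1 = 4.

4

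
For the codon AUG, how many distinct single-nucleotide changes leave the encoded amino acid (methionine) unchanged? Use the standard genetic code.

0

Position 1: none → 0 synonymous.
Position 2: none → 0 synonymous.
Position 3: none → 0 synonymous.
Total: 0 + 0 + 0 = 0.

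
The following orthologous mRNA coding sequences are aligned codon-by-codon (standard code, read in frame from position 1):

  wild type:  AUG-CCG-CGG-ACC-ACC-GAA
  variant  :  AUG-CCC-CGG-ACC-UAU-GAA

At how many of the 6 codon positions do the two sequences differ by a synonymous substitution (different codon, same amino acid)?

1

Codon 1: AUG Met / AUG Met — identical.
Codon 2: CCG Pro / CCC Pro — synonymous.
Codon 3: CGG Arg / CGG Arg — identical.
Codon 4: ACC Thr / ACC Thr — identical.
Codon 5: ACC Thr / UAU Tyr — nonsynonymous.
Codon 6: GAA Glu / GAA Glu — identical.
Synonymous differences: 1.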